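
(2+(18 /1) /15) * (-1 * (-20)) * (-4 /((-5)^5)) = 256/3125 = 0.08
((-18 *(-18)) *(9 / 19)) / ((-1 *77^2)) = -2916/112651 = -0.03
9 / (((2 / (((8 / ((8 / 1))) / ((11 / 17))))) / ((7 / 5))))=1071/110 = 9.74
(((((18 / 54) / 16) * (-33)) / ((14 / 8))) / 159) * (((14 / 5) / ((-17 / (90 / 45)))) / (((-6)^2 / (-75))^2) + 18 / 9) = -3839/2724624 = 0.00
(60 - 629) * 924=-525756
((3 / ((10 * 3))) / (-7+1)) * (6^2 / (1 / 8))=-24/5 = -4.80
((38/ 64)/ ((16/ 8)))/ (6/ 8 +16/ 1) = 19/1072 = 0.02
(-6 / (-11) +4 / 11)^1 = 10/11 = 0.91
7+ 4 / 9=67/9 = 7.44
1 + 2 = 3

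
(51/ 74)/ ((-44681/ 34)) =-867/1653197 = 0.00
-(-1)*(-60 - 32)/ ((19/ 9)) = -828/19 = -43.58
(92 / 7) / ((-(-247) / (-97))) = -8924/1729 = -5.16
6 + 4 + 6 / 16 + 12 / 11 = 1009/88 = 11.47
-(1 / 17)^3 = -1/4913 = 0.00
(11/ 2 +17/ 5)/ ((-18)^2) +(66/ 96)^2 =0.50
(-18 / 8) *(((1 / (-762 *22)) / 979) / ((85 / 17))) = 3/109413040 = 0.00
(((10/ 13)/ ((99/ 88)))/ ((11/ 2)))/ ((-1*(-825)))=32/212355 = 0.00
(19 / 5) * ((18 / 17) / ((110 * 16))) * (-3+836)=8379/4400 = 1.90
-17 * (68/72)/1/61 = -289/1098 = -0.26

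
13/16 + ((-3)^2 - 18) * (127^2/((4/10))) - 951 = -5821643/16 = -363852.69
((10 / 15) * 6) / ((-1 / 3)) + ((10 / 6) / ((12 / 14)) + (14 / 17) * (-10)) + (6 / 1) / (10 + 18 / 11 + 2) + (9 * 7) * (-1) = -618509/7650 = -80.85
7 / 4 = 1.75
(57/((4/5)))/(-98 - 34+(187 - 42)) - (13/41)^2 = 470297/87412 = 5.38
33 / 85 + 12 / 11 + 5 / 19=30952/17765 = 1.74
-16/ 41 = -0.39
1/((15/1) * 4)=1/60 = 0.02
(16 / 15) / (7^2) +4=2956/735 = 4.02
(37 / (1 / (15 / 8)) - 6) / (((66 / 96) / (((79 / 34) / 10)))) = 40053/1870 = 21.42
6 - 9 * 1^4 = -3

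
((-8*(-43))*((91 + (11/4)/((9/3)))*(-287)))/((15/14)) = -381139444/45 = -8469765.42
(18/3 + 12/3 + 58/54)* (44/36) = 3289/243 = 13.53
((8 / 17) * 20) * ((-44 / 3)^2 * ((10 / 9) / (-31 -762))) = -3097600/1091961 = -2.84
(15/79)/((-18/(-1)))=5/474 = 0.01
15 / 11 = 1.36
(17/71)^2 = 289/5041 = 0.06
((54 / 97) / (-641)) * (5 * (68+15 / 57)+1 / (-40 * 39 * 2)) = -182098629/614308760 = -0.30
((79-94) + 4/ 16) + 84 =277/4 = 69.25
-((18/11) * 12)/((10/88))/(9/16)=-1536/5 = -307.20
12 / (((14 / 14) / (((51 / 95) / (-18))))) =-34/95 = -0.36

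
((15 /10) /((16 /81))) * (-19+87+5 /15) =16605/32 = 518.91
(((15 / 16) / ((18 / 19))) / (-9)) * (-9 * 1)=95/96 = 0.99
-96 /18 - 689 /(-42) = 155/14 = 11.07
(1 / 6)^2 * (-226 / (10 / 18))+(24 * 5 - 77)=317/10 = 31.70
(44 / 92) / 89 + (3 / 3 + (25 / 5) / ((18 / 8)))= 59462/18423 = 3.23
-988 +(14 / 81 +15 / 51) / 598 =-813564005/823446 = -988.00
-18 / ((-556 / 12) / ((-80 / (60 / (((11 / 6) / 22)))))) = -6/139 = -0.04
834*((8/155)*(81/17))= 540432/2635 = 205.10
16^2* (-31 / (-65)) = 7936/65 = 122.09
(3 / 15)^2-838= -20949/25 = -837.96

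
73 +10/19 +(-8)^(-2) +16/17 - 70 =92675/20672 = 4.48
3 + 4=7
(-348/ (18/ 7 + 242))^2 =370881/183184 = 2.02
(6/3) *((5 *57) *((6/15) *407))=92796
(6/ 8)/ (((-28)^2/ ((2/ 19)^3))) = 3/2688728 = 0.00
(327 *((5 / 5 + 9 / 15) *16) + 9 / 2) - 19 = 83567/10 = 8356.70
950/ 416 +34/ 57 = 2.88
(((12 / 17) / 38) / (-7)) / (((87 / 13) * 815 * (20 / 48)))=-312/267193675 = 0.00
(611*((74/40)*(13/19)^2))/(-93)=-5.69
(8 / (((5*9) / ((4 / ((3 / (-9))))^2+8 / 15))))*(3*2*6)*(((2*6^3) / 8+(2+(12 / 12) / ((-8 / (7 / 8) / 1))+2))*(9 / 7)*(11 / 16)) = 6626763/140 = 47334.02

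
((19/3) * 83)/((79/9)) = 4731/79 = 59.89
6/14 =3/7 = 0.43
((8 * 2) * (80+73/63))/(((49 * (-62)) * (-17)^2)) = -40904/27656433 = 0.00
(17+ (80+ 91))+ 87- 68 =207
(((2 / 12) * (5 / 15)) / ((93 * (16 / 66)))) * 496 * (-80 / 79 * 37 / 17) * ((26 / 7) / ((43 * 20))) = -42328/3638187 = -0.01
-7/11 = -0.64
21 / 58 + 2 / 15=431/870 = 0.50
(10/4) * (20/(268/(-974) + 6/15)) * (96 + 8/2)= 1521875/38 = 40049.34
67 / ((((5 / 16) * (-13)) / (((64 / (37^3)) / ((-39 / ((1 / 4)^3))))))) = 1072/128405355 = 0.00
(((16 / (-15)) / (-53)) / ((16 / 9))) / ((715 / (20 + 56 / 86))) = 2664/8147425 = 0.00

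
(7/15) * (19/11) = 133/165 = 0.81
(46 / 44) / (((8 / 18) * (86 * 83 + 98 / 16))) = 69/209561 = 0.00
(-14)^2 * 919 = 180124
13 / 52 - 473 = -472.75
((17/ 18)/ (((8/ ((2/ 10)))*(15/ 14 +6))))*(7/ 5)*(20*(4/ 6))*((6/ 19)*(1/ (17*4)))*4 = 98/84645 = 0.00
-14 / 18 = -7/9 = -0.78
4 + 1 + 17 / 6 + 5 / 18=73/9 = 8.11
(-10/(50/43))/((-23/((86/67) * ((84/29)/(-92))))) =-77658/5139235 = -0.02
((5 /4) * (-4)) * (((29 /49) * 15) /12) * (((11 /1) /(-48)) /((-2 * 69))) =-7975/1298304 = -0.01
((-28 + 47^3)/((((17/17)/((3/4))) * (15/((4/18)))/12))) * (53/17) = 2200454/51 = 43146.16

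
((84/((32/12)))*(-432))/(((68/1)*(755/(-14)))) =3.71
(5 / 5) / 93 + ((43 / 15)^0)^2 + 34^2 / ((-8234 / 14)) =-365558/382881 = -0.95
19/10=1.90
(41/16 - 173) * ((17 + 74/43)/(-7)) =313605/688 = 455.82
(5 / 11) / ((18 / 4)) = 10/99 = 0.10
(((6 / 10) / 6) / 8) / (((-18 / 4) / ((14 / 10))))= -7/1800 = 0.00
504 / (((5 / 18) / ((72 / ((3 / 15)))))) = 653184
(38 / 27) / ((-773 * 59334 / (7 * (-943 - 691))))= 217322/619179957 = 0.00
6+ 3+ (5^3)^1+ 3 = 137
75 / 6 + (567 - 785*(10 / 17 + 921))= -24577487/34 = -722867.26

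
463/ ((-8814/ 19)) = -8797/8814 = -1.00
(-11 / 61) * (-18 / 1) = 198/61 = 3.25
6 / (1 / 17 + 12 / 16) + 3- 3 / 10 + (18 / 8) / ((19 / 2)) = 10.36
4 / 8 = 1/2 = 0.50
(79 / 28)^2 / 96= 6241/75264 = 0.08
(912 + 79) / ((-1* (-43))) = 991/43 = 23.05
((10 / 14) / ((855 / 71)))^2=5041/1432809 = 0.00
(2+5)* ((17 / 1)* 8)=952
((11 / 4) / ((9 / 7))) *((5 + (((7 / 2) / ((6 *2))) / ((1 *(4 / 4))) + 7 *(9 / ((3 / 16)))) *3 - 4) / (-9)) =-207361/864 = -240.00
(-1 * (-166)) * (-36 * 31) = -185256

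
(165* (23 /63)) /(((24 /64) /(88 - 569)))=-4867720/63 = -77265.40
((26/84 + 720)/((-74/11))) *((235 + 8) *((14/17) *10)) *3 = -404331345/629 = -642816.13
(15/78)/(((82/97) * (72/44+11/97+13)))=517495/33553416 = 0.02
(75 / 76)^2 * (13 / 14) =73125/80864 = 0.90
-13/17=-0.76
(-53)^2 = 2809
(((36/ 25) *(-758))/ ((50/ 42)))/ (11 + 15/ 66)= -12607056/154375 = -81.67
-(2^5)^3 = -32768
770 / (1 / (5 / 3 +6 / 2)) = 10780/3 = 3593.33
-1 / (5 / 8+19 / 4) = -8/43 = -0.19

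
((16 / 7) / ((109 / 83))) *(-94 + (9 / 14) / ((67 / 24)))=-58402784/357847 = -163.21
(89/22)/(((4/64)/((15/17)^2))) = 160200/3179 = 50.39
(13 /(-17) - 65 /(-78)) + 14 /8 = 371/204 = 1.82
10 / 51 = 0.20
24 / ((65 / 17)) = 408/65 = 6.28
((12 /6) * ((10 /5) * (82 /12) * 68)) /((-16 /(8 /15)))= -2788/45 = -61.96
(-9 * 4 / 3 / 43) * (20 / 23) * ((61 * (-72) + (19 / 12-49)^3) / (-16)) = -1683.53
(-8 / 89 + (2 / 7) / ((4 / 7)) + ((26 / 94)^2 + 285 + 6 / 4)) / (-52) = -14105464/2555813 = -5.52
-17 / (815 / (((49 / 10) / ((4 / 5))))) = -0.13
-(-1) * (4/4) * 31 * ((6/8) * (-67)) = -6231/4 = -1557.75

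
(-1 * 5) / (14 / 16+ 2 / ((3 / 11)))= -120/197 = -0.61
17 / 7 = 2.43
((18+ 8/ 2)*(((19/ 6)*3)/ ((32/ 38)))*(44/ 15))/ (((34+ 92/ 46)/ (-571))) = -24941851/2160 = -11547.15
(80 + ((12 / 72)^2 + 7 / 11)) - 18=24815/396 = 62.66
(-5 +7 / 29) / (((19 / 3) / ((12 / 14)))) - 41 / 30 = -2.01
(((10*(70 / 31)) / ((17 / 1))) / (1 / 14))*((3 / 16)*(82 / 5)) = 30135/527 = 57.18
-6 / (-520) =3/260 = 0.01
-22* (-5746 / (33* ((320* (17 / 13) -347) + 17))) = 74698/1725 = 43.30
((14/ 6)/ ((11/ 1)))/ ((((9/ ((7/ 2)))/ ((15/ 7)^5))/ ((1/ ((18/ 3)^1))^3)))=3125/181104 = 0.02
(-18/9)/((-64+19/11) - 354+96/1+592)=-22/2989 = -0.01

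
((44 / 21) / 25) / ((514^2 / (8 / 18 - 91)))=-1793/62416305 = 0.00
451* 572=257972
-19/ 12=-1.58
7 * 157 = 1099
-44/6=-22/3 = -7.33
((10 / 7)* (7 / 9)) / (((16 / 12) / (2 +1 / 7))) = 25/14 = 1.79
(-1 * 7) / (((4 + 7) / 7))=-49/11 = -4.45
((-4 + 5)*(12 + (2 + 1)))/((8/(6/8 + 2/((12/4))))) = 85/32 = 2.66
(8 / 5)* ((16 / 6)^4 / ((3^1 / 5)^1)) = 32768/243 = 134.85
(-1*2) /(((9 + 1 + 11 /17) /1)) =-34/181 = -0.19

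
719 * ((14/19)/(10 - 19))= -58.87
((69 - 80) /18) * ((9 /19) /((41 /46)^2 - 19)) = 11638/731937 = 0.02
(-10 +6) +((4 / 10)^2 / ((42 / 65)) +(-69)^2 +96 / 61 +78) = 4836.82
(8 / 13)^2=64/169 = 0.38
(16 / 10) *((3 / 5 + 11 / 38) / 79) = 676/37525 = 0.02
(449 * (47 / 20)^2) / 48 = 991841/19200 = 51.66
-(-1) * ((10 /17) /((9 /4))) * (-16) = -640/153 = -4.18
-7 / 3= -2.33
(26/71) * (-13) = -338/71 = -4.76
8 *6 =48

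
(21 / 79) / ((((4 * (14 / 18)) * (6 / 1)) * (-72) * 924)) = -1/4671744 = 0.00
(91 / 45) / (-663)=-7/2295 = 0.00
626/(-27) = -626/27 = -23.19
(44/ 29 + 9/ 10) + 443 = 129171/290 = 445.42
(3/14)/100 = 3/1400 = 0.00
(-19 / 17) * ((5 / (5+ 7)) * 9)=-285/68 = -4.19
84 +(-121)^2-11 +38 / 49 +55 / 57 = 41101063/2793 = 14715.74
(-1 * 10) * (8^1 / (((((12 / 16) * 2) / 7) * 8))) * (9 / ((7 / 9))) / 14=-270/7 = -38.57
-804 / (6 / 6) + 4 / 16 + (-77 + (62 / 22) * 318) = 679/44 = 15.43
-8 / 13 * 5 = -40/13 = -3.08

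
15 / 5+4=7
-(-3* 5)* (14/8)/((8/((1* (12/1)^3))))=5670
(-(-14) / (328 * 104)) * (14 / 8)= 49/68224 = 0.00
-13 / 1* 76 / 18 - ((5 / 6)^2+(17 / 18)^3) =-329075/5832 = -56.43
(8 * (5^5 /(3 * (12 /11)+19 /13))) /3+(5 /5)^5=3577031/2031 = 1761.22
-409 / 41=-9.98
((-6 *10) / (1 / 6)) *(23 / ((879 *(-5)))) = 552/293 = 1.88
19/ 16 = 1.19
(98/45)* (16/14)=112/45 = 2.49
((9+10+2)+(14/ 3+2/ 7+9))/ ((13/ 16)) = 11744/273 = 43.02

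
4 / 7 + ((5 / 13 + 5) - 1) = 451/91 = 4.96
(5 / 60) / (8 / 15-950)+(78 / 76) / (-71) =-1117621/76849832 = -0.01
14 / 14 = 1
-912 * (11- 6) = -4560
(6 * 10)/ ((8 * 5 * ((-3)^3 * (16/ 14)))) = -7/144 = -0.05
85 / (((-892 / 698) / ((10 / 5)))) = -29665/223 = -133.03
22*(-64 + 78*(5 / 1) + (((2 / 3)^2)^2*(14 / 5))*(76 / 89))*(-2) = -517778536/36045 = -14364.78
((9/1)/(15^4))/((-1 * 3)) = -1/16875 = 0.00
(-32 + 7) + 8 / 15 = -367/15 = -24.47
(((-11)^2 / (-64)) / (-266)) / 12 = 121/204288 = 0.00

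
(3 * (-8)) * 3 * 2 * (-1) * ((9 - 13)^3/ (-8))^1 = 1152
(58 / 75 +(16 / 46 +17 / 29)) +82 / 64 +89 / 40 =8345957/1600800 = 5.21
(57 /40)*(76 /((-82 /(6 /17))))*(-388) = 630306/3485 = 180.86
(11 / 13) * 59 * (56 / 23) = 36344/299 = 121.55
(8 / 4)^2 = 4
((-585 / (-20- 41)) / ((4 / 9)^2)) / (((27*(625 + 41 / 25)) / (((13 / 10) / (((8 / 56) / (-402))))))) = -7643025/728096 = -10.50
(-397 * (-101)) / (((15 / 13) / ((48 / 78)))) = 320776/15 = 21385.07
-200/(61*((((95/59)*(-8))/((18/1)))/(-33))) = -175230/1159 = -151.19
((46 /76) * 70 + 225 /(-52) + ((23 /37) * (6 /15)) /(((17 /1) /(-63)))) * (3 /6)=115341601/6214520 = 18.56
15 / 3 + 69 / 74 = 439/74 = 5.93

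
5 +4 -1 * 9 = 0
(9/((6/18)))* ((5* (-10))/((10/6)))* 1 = -810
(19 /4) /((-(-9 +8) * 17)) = 19/68 = 0.28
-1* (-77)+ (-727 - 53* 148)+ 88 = -8406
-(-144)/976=9/61 = 0.15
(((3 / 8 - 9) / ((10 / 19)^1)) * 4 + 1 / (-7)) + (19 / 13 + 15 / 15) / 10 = -65.45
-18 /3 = -6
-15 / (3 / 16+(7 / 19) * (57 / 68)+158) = -4080/43111 = -0.09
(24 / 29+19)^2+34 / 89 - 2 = 391.52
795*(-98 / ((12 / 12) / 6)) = -467460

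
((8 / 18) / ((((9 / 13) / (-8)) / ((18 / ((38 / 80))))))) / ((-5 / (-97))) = -645632/171 = -3775.63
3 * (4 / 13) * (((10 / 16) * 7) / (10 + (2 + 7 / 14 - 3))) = 105/247 = 0.43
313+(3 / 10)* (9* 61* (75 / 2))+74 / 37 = 25965/4 = 6491.25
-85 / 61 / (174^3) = -85/321349464 = 0.00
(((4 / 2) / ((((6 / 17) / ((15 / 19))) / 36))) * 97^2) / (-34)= -846810/19 = -44568.95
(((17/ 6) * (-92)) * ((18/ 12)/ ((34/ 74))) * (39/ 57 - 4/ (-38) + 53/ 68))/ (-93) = 1724977/120156 = 14.36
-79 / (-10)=79/10 = 7.90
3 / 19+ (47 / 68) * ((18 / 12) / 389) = 0.16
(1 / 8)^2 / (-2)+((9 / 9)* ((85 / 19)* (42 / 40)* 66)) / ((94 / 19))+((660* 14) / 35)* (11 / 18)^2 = 26192107/162432 = 161.25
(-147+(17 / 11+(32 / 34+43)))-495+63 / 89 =-9915991/16643 = -595.81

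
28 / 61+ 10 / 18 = 557/549 = 1.01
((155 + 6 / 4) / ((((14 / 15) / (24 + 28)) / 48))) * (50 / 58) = 73242000/203 = 360798.03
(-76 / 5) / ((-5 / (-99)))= -7524/25 = -300.96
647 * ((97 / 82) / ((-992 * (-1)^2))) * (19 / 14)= -1.05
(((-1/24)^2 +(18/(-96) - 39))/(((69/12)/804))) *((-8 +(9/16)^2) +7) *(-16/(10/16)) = -52928995/552 = -95885.86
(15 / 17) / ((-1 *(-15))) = 1/17 = 0.06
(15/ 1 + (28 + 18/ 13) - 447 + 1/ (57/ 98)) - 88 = -362272/741 = -488.90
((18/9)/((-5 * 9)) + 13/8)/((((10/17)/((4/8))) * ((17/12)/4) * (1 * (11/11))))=569/150 = 3.79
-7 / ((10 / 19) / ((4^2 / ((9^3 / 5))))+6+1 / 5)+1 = 0.36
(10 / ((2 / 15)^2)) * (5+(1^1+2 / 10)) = 6975/2 = 3487.50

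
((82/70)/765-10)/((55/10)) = -535418/294525 = -1.82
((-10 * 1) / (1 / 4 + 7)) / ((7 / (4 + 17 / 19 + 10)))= -11320/3857 = -2.93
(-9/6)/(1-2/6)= -9/4 = -2.25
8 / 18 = 4/9 = 0.44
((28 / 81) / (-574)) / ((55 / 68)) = -136/182655 = 0.00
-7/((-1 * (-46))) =-7/46 = -0.15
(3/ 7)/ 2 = 3/14 = 0.21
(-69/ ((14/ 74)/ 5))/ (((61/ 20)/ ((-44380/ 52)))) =510278.06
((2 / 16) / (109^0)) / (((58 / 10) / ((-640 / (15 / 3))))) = -80/29 = -2.76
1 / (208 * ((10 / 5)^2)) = 1/832 = 0.00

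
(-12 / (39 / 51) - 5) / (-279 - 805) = 269/14092 = 0.02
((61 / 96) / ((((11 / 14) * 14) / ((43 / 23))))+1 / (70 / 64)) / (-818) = -869021/695365440 = 0.00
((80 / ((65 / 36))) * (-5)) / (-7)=2880/91 = 31.65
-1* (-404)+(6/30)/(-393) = 793859/1965 = 404.00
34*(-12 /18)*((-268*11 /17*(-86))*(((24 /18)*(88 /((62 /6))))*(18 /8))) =-8636308.65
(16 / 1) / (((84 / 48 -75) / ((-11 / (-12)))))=-176/879 = -0.20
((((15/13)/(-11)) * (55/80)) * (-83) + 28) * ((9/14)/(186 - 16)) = 63621/495040 = 0.13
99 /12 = 33/4 = 8.25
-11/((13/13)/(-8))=88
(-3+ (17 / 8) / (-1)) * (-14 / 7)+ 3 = 53/4 = 13.25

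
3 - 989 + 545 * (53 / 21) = 8179/21 = 389.48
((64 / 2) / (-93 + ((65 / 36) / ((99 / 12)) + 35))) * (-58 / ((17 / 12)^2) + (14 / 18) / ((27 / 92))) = 648883840/44635761 = 14.54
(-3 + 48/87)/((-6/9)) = 213/58 = 3.67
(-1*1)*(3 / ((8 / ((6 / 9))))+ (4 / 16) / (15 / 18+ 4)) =-35/116 = -0.30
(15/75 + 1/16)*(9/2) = 189/160 = 1.18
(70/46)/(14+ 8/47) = 1645/15318 = 0.11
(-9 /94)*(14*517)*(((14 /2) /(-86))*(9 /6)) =14553/172 = 84.61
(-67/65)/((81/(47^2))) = -148003/5265 = -28.11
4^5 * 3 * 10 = 30720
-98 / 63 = -14/9 = -1.56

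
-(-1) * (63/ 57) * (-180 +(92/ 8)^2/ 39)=-192857/988 = -195.20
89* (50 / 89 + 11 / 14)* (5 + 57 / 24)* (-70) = -495305/8 = -61913.12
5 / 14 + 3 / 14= 4/7 = 0.57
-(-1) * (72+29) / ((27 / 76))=7676/27 = 284.30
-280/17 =-16.47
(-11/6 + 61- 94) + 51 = 97/6 = 16.17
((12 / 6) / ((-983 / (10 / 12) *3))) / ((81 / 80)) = -400/716607 = 0.00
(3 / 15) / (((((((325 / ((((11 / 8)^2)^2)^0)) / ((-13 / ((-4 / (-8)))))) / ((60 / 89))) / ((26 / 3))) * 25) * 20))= -52/278125 = 0.00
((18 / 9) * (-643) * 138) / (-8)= 44367/2 = 22183.50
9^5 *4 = 236196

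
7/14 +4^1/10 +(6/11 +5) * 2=1319/110 = 11.99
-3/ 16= -0.19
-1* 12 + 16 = 4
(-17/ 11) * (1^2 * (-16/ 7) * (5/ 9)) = 1360/693 = 1.96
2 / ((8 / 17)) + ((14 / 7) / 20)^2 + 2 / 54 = 5801/1350 = 4.30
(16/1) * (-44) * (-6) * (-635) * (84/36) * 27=-168981120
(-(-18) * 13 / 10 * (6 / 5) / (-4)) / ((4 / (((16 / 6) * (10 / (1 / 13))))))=-3042/5 = -608.40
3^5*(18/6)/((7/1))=729/7 = 104.14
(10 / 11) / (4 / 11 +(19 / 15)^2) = 2250/4871 = 0.46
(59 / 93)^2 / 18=3481/155682 = 0.02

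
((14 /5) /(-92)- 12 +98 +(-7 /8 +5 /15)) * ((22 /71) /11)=235781/97980 = 2.41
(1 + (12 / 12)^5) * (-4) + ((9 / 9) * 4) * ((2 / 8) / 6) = -7.83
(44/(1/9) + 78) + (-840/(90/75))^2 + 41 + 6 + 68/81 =39732269/81 = 490521.84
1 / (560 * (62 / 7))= 1/4960 = 0.00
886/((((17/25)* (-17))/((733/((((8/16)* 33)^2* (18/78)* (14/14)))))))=-844269400/944163 = -894.20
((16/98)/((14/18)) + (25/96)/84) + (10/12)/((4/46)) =3870889/395136 = 9.80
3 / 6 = 1/2 = 0.50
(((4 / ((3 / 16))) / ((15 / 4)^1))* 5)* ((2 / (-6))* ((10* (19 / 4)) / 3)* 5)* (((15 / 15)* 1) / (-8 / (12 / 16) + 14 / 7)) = 30400/351 = 86.61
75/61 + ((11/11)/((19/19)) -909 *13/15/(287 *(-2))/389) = 152074759/68102230 = 2.23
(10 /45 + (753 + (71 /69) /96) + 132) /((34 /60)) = 29318915/18768 = 1562.18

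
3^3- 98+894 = 823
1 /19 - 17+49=609/19 = 32.05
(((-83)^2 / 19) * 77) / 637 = 75779/1729 = 43.83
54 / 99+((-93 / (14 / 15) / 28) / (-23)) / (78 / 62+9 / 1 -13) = 824493/1685992 = 0.49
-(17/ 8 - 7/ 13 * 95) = 5099/104 = 49.03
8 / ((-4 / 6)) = -12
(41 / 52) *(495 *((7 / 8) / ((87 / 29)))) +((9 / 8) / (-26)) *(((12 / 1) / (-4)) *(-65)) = 43845/416 = 105.40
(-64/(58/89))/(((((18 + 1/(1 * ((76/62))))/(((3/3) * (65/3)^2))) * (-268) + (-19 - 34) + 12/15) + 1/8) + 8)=1.79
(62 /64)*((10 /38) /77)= 155/46816 = 0.00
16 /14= 8/7 = 1.14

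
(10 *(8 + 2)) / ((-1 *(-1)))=100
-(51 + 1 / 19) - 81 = -2509/19 = -132.05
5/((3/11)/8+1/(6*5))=6600/89 = 74.16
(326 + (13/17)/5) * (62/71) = 1718826/6035 = 284.81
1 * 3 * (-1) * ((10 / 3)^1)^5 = -100000/81 = -1234.57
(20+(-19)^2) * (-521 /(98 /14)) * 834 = -165549834/7 = -23649976.29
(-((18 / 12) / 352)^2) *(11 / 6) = -3/90112 = 0.00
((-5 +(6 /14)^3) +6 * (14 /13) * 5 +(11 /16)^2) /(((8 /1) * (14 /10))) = 2.49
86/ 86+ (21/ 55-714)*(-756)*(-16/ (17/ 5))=-474755717/187 = -2538800.63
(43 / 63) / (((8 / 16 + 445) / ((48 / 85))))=1376/1590435 = 0.00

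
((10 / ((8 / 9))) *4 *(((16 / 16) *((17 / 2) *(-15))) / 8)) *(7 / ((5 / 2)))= -16065/8 = -2008.12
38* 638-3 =24241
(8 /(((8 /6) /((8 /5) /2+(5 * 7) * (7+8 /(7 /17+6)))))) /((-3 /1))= -578.94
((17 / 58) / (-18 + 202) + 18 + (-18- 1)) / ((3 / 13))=-138515/32016 = -4.33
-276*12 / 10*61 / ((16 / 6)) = -7576.20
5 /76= 0.07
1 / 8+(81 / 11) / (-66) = 13/968 = 0.01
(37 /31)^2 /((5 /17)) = 23273/4805 = 4.84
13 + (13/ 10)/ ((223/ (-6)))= 14456/1115 = 12.97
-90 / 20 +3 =-3/2 = -1.50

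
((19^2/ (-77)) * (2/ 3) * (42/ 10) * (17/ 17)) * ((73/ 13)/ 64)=-26353/22880 = -1.15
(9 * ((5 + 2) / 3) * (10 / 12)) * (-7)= -245/2 = -122.50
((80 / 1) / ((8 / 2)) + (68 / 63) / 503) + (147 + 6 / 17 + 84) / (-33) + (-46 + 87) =319944860/5925843 = 53.99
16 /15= 1.07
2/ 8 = 1/4 = 0.25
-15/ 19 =-0.79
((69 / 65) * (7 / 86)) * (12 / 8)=1449/11180 = 0.13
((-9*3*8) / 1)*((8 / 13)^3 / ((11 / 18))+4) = -22870944/24167 = -946.37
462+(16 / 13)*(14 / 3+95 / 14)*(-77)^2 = 252098/3 = 84032.67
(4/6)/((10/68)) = 68/15 = 4.53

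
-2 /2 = -1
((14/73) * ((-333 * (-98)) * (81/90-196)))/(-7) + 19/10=25467851/146 = 174437.34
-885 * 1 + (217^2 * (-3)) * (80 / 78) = -1895065/13 = -145774.23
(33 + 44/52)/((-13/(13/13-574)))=252120/169 = 1491.83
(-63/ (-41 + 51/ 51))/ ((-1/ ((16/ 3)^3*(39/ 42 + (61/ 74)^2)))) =-2630016/6845 = -384.22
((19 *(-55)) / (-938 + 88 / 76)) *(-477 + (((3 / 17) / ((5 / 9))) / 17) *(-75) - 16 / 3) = -832714729/1543260 = -539.58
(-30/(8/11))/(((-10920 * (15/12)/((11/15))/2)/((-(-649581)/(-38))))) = -26199767/345800 = -75.77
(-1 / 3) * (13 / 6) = -13/18 = -0.72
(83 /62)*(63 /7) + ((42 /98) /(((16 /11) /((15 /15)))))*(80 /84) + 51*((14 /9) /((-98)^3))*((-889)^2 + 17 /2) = -678840455/12504408 = -54.29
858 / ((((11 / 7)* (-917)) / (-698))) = 54444/131 = 415.60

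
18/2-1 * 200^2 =-39991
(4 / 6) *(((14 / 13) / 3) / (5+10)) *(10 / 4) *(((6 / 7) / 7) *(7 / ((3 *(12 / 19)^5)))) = 2476099/21835008 = 0.11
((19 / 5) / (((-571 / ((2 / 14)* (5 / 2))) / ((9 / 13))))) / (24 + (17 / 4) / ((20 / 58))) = -3420/75499333 = 0.00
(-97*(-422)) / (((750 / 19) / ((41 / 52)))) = 15943793/19500 = 817.63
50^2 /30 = 83.33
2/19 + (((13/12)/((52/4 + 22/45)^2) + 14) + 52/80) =516681792/35002655 = 14.76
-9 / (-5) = 9/5 = 1.80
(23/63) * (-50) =-1150/63 = -18.25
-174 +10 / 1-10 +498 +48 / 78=4220/13 = 324.62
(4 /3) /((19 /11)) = 44/57 = 0.77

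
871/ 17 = 51.24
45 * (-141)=-6345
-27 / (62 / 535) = -14445/62 = -232.98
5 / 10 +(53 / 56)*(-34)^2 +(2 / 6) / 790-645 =7458397/16590 = 449.57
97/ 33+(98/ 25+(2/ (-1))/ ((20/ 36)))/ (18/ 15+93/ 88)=56093/18205 = 3.08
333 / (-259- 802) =-0.31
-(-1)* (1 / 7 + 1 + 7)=57/7 = 8.14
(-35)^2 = 1225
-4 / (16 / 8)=-2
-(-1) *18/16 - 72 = -567/8 = -70.88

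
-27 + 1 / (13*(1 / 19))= -332/13 = -25.54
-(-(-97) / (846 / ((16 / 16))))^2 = -0.01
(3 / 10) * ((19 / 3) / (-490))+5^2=25.00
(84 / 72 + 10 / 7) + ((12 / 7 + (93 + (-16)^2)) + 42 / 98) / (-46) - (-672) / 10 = 300241/4830 = 62.16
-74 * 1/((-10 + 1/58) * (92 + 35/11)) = 47212/606213 = 0.08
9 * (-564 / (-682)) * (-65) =-483.78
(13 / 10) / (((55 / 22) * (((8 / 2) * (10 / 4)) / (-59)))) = -767/250 = -3.07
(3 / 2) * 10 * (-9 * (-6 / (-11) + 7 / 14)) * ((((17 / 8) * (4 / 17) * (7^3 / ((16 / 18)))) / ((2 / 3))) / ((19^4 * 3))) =-0.10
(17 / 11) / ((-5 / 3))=-51/55 = -0.93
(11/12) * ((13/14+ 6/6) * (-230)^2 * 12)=7855650/7 = 1122235.71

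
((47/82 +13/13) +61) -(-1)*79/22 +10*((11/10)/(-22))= 59229/902 = 65.66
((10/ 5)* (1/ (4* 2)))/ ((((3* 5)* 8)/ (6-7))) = -1/480 = 0.00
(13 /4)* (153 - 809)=-2132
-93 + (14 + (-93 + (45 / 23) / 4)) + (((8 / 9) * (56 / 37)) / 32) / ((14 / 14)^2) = -5253119/30636 = -171.47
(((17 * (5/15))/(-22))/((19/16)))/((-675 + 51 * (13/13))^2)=-17/30517344 = 0.00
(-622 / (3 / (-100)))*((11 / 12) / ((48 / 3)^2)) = 85525/1152 = 74.24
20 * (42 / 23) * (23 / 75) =56/5 = 11.20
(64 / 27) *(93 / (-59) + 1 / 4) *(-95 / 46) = 237880/36639 = 6.49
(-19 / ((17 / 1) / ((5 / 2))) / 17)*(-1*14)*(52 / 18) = 17290/2601 = 6.65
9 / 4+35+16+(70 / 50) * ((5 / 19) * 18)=59.88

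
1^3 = 1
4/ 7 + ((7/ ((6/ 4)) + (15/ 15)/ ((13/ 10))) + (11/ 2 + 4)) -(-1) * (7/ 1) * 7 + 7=39043/546 = 71.51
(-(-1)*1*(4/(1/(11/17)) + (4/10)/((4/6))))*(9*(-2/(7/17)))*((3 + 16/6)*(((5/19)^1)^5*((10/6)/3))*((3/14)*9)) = -1.07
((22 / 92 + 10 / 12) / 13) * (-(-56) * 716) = 2967104/897 = 3307.81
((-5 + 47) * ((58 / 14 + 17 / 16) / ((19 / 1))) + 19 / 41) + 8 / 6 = 248719/18696 = 13.30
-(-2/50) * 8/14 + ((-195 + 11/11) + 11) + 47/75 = -95734/525 = -182.35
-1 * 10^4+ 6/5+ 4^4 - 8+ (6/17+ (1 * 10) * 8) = -9670.45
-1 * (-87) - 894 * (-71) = 63561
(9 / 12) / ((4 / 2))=3/8 = 0.38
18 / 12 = 3/2 = 1.50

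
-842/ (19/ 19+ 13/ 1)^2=-421/98 = -4.30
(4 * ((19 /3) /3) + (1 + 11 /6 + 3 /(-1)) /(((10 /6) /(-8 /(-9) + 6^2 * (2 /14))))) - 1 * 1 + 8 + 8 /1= 1439/63 = 22.84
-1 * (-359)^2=-128881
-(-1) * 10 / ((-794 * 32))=-5/12704 = 0.00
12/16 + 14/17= 1.57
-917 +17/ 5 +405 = -2543/5 = -508.60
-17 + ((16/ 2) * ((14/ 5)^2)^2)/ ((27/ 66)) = 6665591/5625 = 1184.99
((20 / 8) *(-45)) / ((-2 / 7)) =1575/4 = 393.75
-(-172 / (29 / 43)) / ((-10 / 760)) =-562096/29 = -19382.62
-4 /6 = -2/3 = -0.67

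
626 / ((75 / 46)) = 28796/75 = 383.95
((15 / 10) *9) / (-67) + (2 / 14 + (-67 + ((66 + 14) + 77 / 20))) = 157503/9380 = 16.79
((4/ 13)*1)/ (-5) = -4/65 = -0.06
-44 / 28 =-11/7 = -1.57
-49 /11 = -4.45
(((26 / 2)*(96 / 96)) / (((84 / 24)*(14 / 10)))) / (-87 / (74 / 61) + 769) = 9620/2528351 = 0.00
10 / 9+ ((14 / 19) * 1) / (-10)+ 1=1742/855 = 2.04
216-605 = -389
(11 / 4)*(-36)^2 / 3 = 1188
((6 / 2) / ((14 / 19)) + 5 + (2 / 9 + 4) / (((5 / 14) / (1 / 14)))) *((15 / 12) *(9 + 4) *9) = 81211/56 = 1450.20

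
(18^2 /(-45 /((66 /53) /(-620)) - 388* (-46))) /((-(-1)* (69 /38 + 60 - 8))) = 67716/452740505 = 0.00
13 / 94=0.14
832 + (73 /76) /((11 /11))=63305/76 = 832.96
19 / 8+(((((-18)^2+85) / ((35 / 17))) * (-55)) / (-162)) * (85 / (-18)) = -12905153/40824 = -316.12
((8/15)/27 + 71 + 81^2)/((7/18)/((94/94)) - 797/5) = -5371936/128799 = -41.71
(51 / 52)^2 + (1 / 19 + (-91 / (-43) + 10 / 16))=8297235/2209168 = 3.76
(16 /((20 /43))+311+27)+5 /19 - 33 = 32268/95 = 339.66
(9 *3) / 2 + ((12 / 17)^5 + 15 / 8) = 176633067/11358856 = 15.55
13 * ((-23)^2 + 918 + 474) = 24973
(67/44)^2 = 2.32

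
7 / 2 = 3.50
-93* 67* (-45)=280395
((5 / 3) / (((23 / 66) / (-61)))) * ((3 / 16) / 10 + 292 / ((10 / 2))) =-17043.04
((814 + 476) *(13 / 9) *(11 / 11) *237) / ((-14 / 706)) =-155888330/7 = -22269761.43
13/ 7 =1.86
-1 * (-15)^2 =-225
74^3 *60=24313440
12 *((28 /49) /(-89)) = -48/623 = -0.08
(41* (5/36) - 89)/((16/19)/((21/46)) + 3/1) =-398867/23196 = -17.20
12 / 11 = 1.09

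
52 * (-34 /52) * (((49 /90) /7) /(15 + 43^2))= -119/83880 = 0.00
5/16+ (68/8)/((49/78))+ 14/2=16341/784 = 20.84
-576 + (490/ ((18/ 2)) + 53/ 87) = -135967/261 = -520.95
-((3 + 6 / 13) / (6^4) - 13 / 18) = 449/624 = 0.72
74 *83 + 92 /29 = 6145.17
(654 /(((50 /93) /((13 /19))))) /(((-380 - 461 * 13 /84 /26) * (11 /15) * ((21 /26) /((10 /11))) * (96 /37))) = -190159983/147827999 = -1.29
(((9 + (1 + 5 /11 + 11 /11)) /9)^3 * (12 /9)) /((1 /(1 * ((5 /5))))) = 10976/3993 = 2.75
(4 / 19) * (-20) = -80/19 = -4.21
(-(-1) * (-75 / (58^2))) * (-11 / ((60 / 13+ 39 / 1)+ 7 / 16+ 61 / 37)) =1587300/295795679 = 0.01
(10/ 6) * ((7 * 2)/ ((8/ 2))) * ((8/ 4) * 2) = 70/3 = 23.33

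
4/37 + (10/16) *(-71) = -13103/296 = -44.27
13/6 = 2.17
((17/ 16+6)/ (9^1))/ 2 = 113/288 = 0.39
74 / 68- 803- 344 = -38961/34 = -1145.91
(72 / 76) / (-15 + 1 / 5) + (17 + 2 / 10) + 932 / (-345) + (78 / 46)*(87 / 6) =18928157/485070 = 39.02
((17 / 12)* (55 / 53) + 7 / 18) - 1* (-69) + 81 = 289747/1908 = 151.86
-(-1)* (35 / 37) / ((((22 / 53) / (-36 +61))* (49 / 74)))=6625/77 = 86.04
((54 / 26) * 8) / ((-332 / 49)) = -2646/1079 = -2.45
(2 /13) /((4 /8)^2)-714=-9274/13 = -713.38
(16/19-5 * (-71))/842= 0.42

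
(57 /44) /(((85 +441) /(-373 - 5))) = -0.93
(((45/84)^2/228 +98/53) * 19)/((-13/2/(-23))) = 134393761/1080352 = 124.40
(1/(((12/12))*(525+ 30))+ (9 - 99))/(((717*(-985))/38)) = 1898062/391965975 = 0.00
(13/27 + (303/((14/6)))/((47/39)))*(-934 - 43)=-939340558/8883 = -105745.87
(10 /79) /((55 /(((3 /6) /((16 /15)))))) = 15/13904 = 0.00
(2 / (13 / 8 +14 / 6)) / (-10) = -24/475 = -0.05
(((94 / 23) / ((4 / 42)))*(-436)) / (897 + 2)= -430332/20677 = -20.81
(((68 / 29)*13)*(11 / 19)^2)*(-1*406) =-1497496/361 = -4148.19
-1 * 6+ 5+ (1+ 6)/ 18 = -11/18 = -0.61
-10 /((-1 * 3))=10/3 = 3.33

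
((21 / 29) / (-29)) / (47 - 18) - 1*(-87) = 2121822/24389 = 87.00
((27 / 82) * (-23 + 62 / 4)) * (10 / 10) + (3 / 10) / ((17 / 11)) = -31719/13940 = -2.28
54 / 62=27/31 = 0.87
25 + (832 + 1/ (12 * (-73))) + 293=1007399/876 = 1150.00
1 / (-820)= -1/820 = 0.00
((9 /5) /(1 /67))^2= 363609/25 = 14544.36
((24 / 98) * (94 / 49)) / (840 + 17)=1128/2057657 = 0.00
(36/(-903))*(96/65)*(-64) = 3.77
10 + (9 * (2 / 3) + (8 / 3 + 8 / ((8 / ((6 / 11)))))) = 634/33 = 19.21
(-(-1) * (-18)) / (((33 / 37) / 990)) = -19980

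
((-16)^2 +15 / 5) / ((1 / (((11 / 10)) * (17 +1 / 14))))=97273/20 = 4863.65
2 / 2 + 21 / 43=64/43 = 1.49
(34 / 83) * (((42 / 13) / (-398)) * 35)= -24990/214721 = -0.12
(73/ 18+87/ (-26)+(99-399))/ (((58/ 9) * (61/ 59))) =-2066003/45994 = -44.92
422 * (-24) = -10128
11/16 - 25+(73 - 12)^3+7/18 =32681819/144 = 226957.08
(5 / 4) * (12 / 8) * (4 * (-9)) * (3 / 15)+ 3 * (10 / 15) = -23/2 = -11.50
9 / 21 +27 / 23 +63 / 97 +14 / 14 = 50786/15617 = 3.25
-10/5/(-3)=2/3 = 0.67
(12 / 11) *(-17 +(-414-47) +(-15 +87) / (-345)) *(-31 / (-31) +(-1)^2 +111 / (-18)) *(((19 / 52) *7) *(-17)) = -310853585/3289 = -94513.10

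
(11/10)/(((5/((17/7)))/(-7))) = -187/50 = -3.74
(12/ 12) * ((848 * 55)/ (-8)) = -5830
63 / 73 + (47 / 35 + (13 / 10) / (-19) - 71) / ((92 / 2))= -583063/893228 = -0.65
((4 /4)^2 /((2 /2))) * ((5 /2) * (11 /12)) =55/24 = 2.29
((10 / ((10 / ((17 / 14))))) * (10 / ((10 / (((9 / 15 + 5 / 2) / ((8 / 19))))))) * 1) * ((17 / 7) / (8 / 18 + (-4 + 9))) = 1531989/384160 = 3.99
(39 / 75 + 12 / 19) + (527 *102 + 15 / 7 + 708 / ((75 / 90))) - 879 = 178645249/3325 = 53727.89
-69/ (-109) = 69/109 = 0.63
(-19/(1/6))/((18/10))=-190/3 = -63.33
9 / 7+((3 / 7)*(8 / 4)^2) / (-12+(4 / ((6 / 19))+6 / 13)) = 216/77 = 2.81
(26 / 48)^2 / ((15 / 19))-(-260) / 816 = 0.69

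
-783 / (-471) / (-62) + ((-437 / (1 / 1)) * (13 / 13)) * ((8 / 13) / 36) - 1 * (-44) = 41572579/1138878 = 36.50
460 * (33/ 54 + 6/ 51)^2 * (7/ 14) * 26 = 74344855/23409 = 3175.91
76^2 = 5776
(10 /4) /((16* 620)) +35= 138881/3968 = 35.00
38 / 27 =1.41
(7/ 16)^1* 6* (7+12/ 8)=357/16 = 22.31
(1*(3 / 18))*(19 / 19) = 1/6 = 0.17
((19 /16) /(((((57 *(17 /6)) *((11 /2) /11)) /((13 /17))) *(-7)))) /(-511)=13/4135012 = 0.00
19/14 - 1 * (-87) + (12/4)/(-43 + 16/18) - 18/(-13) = 6185293/68978 = 89.67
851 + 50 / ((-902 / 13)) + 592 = 650468/451 = 1442.28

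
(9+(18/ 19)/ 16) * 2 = 1377/76 = 18.12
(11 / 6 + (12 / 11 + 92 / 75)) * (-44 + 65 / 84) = -179.43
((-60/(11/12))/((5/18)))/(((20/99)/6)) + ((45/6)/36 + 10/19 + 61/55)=-175473631/25080 = -6996.56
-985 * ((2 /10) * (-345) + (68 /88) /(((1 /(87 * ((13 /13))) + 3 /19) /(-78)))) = 257766423/616 = 418451.99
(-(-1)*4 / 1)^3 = 64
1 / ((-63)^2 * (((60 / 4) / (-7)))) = -1/8505 = 0.00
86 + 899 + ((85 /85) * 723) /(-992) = 976397/992 = 984.27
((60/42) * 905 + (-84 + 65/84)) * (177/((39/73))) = 437629963/1092 = 400760.04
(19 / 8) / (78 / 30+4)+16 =4319/264 = 16.36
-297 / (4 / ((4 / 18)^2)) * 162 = -594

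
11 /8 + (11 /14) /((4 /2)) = 99/56 = 1.77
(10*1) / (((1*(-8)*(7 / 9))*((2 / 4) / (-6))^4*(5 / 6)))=-279936/7 = -39990.86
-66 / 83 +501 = 500.20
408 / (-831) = -136/277 = -0.49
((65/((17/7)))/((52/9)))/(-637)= -45/6188 = -0.01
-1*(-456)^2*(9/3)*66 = -41171328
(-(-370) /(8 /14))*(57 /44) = 73815/88 = 838.81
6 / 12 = 1/2 = 0.50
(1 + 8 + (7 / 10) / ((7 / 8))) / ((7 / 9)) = 63/5 = 12.60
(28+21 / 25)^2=519841/625 = 831.75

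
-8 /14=-4/7 = -0.57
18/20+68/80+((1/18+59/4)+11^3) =12128/9 = 1347.56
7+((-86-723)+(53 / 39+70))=-28495/39 = -730.64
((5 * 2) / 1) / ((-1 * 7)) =-10/7 = -1.43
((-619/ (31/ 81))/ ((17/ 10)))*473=-237157470/527 = -450014.17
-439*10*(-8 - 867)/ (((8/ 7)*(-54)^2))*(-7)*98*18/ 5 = -2846555.94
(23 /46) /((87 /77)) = 77/174 = 0.44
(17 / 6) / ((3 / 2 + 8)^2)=34/1083 = 0.03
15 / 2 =7.50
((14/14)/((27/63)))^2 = 49/9 = 5.44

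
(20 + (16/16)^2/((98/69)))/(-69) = -2029/6762 = -0.30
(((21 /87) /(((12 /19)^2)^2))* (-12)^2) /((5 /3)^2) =912247/11600 = 78.64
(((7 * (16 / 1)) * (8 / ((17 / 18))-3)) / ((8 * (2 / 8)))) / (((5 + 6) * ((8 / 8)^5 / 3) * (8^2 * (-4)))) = -1953/5984 = -0.33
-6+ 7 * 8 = 50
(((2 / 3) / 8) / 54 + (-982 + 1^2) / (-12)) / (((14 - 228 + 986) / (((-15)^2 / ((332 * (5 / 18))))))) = 264875/1025216 = 0.26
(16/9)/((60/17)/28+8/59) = 112336/16533 = 6.79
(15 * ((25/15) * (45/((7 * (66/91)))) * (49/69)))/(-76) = -79625/38456 = -2.07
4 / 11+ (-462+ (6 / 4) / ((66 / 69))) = -460.07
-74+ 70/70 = -73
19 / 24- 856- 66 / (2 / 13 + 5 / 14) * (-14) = 709069/744 = 953.05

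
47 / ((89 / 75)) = 3525/89 = 39.61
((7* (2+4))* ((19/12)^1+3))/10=77/4 = 19.25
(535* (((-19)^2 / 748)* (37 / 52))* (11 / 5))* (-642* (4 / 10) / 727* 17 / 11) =-458772879/2079220 = -220.65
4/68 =1/17 = 0.06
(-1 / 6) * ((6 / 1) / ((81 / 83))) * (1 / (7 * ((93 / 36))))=-332/5859 = -0.06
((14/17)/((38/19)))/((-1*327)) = -7/5559 = 0.00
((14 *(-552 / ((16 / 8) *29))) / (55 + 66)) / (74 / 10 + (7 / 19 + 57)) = -17480/1028137 = -0.02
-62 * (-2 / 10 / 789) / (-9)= -62/35505 = 0.00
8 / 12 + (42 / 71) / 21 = 148/213 = 0.69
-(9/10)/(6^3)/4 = -1/960 = 0.00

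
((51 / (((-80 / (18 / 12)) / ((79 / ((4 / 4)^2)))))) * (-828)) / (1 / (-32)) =-10008036/5 = -2001607.20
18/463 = 0.04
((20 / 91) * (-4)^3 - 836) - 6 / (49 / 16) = -542740/637 = -852.03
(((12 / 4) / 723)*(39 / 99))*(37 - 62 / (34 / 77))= -7618/45067 = -0.17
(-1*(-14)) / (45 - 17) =0.50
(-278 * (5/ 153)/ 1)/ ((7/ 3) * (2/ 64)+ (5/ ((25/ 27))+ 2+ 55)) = -222400/1529337 = -0.15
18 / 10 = 9/5 = 1.80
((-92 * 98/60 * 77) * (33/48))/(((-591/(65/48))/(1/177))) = 12409397/120507264 = 0.10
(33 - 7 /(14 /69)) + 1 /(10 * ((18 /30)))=-4/3 = -1.33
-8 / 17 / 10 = -4/85 = -0.05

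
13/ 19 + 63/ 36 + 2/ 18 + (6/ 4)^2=820/171 = 4.80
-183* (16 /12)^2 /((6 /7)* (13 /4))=-13664/117 = -116.79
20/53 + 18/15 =418/265 = 1.58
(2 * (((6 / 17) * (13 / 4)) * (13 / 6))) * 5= 845/34 = 24.85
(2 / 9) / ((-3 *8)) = -1/108 = -0.01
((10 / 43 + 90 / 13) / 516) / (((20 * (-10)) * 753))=-5/54299583 = 0.00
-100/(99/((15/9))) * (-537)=89500/99 = 904.04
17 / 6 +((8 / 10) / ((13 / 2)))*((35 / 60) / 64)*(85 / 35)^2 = 124049/43680 = 2.84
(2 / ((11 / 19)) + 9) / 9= 137/99 = 1.38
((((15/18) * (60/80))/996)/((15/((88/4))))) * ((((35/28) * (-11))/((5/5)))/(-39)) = 605/1864512 = 0.00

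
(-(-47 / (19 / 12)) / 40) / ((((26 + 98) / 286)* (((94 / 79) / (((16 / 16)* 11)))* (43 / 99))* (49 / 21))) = 110721897/7091560 = 15.61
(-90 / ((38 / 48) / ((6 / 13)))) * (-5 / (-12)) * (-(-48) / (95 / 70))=-3628800/4693 = -773.24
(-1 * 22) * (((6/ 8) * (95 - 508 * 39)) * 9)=5855949/2 = 2927974.50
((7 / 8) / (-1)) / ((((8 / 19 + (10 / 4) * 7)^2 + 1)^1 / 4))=-5054/465205 = -0.01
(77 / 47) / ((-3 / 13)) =-1001/141 = -7.10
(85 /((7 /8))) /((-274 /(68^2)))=-1572160/959 = -1639.37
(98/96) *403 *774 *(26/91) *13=4730817/4 = 1182704.25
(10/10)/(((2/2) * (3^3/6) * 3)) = 2/27 = 0.07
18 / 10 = 9/5 = 1.80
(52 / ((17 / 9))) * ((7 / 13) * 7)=1764/17 = 103.76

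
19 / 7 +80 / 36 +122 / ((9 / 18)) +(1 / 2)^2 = 62795/252 = 249.19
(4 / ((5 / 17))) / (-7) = -1.94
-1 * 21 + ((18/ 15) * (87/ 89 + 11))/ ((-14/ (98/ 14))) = -12543/445 = -28.19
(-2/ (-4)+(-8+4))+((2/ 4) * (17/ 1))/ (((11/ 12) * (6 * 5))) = -351/110 = -3.19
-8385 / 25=-1677/5 = -335.40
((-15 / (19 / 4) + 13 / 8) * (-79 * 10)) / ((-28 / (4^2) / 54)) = -4969890/133 = -37367.59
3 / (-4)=-3/4 = -0.75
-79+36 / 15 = -383/5 = -76.60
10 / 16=5/8 = 0.62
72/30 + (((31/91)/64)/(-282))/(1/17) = 19705781/8211840 = 2.40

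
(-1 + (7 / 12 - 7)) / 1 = -89/12 = -7.42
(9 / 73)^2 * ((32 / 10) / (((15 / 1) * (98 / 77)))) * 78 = 0.20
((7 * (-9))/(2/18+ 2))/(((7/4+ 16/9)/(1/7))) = -2916/2413 = -1.21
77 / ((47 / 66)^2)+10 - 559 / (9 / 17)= -894.05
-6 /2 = -3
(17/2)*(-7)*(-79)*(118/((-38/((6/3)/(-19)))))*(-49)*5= -376430.62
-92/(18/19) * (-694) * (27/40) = 454917/10 = 45491.70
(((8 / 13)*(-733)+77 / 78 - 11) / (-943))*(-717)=-8595635/24518 = -350.58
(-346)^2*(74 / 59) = 8858984/59 = 150152.27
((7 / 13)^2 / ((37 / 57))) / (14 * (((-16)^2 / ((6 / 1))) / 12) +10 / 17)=427329/48185618 = 0.01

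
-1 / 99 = -0.01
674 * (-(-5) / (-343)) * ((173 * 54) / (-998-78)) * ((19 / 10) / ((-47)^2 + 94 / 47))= 9969471/136001558 = 0.07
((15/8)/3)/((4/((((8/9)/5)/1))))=1/36 = 0.03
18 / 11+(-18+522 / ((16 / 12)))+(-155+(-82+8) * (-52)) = 89499/22 = 4068.14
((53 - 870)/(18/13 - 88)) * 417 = 4428957/1126 = 3933.35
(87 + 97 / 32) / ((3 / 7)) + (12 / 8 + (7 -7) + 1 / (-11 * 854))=95400719/450912 = 211.57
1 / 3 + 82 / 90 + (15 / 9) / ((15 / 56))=112/15 = 7.47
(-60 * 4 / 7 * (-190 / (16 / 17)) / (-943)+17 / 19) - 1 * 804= -101645209/125419 = -810.45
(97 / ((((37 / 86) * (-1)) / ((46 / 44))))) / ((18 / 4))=-191866/3663 = -52.38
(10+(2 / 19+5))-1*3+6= 344/19 = 18.11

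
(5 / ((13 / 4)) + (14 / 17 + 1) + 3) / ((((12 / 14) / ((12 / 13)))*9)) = 19684/25857 = 0.76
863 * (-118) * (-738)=75153492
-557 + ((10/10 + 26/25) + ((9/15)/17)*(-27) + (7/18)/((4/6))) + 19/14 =-19776817/35700 = -553.97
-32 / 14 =-16/7 = -2.29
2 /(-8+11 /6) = -12/37 = -0.32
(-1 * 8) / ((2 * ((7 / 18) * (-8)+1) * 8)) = 9/38 = 0.24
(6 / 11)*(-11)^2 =66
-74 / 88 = -37/44 = -0.84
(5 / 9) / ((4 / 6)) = 5/6 = 0.83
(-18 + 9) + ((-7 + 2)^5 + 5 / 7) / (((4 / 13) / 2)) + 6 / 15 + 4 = -710936/35 = -20312.46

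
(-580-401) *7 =-6867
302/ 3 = 100.67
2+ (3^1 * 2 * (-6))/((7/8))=-274/7 = -39.14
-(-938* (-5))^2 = -21996100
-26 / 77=-0.34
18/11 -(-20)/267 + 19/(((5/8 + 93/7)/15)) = 2673146/120417 = 22.20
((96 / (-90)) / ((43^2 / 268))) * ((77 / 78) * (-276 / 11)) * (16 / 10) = 11045888/1802775 = 6.13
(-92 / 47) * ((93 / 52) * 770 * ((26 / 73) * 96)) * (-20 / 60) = 30722.80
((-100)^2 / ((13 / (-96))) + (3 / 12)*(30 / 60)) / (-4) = 7679987/416 = 18461.51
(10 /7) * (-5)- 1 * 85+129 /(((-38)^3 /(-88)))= -4414122/48013 = -91.94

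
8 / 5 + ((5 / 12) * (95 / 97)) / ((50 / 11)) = 19669/11640 = 1.69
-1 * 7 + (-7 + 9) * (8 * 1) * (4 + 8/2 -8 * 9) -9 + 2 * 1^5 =-1038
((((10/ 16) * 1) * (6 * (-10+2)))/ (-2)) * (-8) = -120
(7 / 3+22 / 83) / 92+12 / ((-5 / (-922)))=2212.83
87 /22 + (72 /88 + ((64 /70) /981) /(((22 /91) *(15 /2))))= 7726207/1618650 = 4.77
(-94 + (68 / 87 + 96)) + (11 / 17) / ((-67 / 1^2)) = 274681/99093 = 2.77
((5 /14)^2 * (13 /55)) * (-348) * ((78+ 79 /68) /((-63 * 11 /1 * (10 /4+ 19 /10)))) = 0.27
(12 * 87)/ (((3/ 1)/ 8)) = 2784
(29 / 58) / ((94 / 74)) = 37/94 = 0.39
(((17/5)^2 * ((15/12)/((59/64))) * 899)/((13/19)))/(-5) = -78982544/19175 = -4119.04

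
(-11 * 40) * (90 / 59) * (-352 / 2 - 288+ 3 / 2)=18315000/59 = 310423.73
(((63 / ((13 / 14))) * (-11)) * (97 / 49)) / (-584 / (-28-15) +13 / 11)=-9084438/90779 = -100.07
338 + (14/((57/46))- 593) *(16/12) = -74830/171 = -437.60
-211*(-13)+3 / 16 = 43891/16 = 2743.19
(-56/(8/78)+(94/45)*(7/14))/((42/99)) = -269753/210 = -1284.54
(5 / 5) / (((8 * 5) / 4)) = 1/10 = 0.10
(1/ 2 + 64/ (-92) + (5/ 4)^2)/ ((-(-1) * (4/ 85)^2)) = 3634175/5888 = 617.22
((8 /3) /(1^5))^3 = 512/27 = 18.96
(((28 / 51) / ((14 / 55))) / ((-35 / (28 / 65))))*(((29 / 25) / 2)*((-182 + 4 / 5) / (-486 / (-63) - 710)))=-674366/169755625 = 0.00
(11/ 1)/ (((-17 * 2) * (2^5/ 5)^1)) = -55/1088 = -0.05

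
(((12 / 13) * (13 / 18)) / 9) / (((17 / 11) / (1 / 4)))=11/918 = 0.01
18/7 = 2.57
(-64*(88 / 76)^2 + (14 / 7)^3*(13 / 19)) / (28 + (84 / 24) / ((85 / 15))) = -2.81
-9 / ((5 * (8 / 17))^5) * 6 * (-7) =268352973/51200000 = 5.24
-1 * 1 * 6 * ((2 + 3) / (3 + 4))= -30/7 = -4.29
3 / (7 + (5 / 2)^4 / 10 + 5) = 0.19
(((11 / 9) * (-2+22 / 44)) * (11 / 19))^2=14641/12996 = 1.13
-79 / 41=-1.93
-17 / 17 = -1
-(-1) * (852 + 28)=880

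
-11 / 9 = -1.22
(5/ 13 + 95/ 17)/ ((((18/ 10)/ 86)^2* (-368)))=-5084750/137241 = -37.05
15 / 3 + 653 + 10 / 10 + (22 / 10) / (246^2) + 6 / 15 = 199521263/302580 = 659.40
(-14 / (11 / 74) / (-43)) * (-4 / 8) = -518/473 = -1.10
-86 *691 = -59426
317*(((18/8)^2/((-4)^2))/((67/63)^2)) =101912013/1149184 = 88.68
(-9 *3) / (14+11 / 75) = -2025/1061 = -1.91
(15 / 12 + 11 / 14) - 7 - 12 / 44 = -1613/308 = -5.24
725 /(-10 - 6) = -725/16 = -45.31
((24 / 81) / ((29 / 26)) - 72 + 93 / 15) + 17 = -190012/3915 = -48.53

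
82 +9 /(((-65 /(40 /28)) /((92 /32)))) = 81.43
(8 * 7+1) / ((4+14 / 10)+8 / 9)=2565/283 = 9.06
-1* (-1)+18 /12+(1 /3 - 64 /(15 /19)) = -2347/30 = -78.23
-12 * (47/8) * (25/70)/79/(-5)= 141/2212 = 0.06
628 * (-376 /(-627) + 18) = 7323736/627 = 11680.60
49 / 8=6.12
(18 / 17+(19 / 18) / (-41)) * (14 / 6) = 90727/37638 = 2.41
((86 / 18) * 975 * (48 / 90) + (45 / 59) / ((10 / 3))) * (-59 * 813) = -715093933/6 = -119182322.17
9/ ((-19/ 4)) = -1.89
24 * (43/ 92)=11.22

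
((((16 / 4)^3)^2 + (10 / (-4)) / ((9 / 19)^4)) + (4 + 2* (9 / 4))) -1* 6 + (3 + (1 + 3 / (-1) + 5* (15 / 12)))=106448093/26244 = 4056.09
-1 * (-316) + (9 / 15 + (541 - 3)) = 4273/5 = 854.60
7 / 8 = 0.88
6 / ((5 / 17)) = 102/5 = 20.40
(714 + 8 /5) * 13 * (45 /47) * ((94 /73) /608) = 209313/11096 = 18.86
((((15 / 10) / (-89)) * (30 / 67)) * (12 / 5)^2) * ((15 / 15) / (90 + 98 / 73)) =-23652/49701605 = 0.00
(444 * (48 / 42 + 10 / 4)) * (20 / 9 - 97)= -1073074/7 = -153296.29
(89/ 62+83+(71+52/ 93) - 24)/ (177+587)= 24551/142104 = 0.17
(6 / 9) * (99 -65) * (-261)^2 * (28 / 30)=7205688/5 = 1441137.60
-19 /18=-1.06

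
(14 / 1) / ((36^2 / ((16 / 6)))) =7/243 = 0.03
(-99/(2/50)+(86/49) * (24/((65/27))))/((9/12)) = -3276.67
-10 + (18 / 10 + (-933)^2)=4352404/5 = 870480.80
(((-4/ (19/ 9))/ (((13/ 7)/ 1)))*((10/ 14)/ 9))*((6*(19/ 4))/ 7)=-30/91 = -0.33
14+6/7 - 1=97/7 = 13.86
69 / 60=23/20 = 1.15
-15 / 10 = -3/2 = -1.50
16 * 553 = 8848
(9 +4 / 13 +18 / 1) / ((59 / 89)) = 31595/767 = 41.19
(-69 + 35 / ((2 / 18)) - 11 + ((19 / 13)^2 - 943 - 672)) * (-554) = 129003886/169 = 763336.60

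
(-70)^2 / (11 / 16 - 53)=-78400/837 = -93.67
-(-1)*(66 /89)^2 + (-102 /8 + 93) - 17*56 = -871.20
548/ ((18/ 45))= 1370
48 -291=-243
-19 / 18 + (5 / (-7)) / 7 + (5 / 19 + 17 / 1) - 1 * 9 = 119075/16758 = 7.11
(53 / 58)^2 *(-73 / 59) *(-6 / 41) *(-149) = -91660479/4068758 = -22.53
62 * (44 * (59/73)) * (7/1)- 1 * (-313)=1149513/73 = 15746.75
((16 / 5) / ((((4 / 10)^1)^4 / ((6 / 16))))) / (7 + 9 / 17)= 6375/1024 = 6.23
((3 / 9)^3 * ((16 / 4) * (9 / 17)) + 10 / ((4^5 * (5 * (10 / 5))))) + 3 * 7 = 1100851/52224 = 21.08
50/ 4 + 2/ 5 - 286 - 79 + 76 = -2761/10 = -276.10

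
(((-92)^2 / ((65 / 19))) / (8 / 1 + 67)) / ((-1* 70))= -80408/170625 = -0.47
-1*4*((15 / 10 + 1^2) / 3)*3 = -10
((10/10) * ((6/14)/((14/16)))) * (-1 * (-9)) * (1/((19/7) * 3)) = 72/133 = 0.54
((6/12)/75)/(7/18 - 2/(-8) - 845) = -6/759925 = 0.00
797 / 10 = 79.70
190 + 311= 501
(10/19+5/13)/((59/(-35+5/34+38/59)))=-15440175/29233438 = -0.53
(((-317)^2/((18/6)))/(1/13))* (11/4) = 14369927/12 = 1197493.92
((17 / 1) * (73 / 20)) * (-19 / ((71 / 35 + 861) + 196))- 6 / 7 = -2044955/1037848 = -1.97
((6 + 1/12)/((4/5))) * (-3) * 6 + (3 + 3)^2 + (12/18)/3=-7247/72 = -100.65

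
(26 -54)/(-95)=28/95 = 0.29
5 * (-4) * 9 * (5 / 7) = -900/7 = -128.57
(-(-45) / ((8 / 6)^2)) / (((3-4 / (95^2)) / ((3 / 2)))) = 10965375/866272 = 12.66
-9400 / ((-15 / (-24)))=-15040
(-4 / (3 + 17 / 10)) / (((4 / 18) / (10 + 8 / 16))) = -40.21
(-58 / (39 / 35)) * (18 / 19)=-49.31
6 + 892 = 898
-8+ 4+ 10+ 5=11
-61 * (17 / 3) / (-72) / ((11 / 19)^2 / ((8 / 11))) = 374357/35937 = 10.42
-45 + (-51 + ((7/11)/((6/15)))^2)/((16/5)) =-465775/7744 = -60.15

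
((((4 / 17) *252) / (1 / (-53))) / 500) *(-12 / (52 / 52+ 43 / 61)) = 1222074/27625 = 44.24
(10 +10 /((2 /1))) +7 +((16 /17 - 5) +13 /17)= 318/17 = 18.71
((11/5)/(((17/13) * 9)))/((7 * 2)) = 143/10710 = 0.01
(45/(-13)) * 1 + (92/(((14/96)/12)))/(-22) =-347913/1001 = -347.57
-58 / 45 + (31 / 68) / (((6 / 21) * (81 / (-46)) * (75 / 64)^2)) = -15094034/7745625 = -1.95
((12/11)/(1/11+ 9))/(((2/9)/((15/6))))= 27/20 = 1.35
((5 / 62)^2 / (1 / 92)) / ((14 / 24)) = 6900/6727 = 1.03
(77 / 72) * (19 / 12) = 1463/864 = 1.69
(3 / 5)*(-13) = -39/5 = -7.80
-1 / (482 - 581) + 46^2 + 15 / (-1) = 208000/99 = 2101.01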